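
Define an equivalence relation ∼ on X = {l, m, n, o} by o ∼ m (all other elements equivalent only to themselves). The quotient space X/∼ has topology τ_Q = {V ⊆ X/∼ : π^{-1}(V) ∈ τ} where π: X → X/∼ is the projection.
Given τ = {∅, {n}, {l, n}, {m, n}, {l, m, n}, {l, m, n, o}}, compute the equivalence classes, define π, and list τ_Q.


X/∼ = {[l], [m=o], [n]}; |τ_Q| = 4.

Equivalence classes: [l], [m=o], [n].
Quotient map π: X → X/∼ sends l ↦ [l], m ↦ [m=o], n ↦ [n], o ↦ [m=o].
For each subset V ⊆ X/∼, compute π^{-1}(V) ⊆ X and check whether π^{-1}(V) ∈ τ. V is open in τ_Q iff π^{-1}(V) ∈ τ.
  V = {}: π^{-1}(V) = ∅ ∈ τ ✓.
  V = {[l]}: π^{-1}(V) = {l} ∉ τ ✗.
  V = {[m=o]}: π^{-1}(V) = {m, o} ∉ τ ✗.
  V = {[l], [m=o]}: π^{-1}(V) = {l, m, o} ∉ τ ✗.
  V = {[n]}: π^{-1}(V) = {n} ∈ τ ✓.
  V = {[l], [n]}: π^{-1}(V) = {l, n} ∈ τ ✓.
  V = {[m=o], [n]}: π^{-1}(V) = {m, n, o} ∉ τ ✗.
  V = {[l], [m=o], [n]}: π^{-1}(V) = {l, m, n, o} ∈ τ ✓.
Open sets in the quotient: τ_Q = {{}, {[n]}, {[l], [n]}, {[l], [m=o], [n]}} (4 elements).


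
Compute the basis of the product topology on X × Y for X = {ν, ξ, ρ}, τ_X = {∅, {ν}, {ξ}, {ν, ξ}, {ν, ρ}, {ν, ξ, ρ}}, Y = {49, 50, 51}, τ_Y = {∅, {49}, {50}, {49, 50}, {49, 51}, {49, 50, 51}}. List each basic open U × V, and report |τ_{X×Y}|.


Basis B = {∅ × ∅, {ν} × {49}, {ν} × {50}, {ξ} × {49}, {ξ} × {50}, {ν} × {49, 50}, {ν} × {49, 51}, {ν, ξ} × {49}, {ν, ρ} × {49}, {ν, ξ} × {50}, {ν, ρ} × {50}, {ξ} × {49, 50}, {ξ} × {49, 51}, {ν} × {49, 50, 51}, {ν, ξ, ρ} × {49}, {ν, ξ, ρ} × {50}, {ξ} × {49, 50, 51}, {ν, ξ} × {49, 50}, {ν, ρ} × {49, 50}, {ν, ξ} × {49, 51}, {ν, ρ} × {49, 51}, {ν, ξ} × {49, 50, 51}, {ν, ρ} × {49, 50, 51}, {ν, ξ, ρ} × {49, 50}, {ν, ξ, ρ} × {49, 51}, {ν, ξ, ρ} × {49, 50, 51}}; |τ_{X×Y}| = 108.

Enumerate products U × V with U ∈ τ_X, V ∈ τ_Y (deduplicated):
  ∅ × ∅ = {} (∅)
  {ν} × {49} = {(ν,49)}
  {ν} × {50} = {(ν,50)}
  {ξ} × {49} = {(ξ,49)}
  {ξ} × {50} = {(ξ,50)}
  {ν} × {49, 50} = {(ν,49), (ν,50)}
  {ν} × {49, 51} = {(ν,49), (ν,51)}
  {ν, ξ} × {49} = {(ν,49), (ξ,49)}
  {ν, ρ} × {49} = {(ν,49), (ρ,49)}
  {ν, ξ} × {50} = {(ν,50), (ξ,50)}
  {ν, ρ} × {50} = {(ν,50), (ρ,50)}
  {ξ} × {49, 50} = {(ξ,49), (ξ,50)}
  {ξ} × {49, 51} = {(ξ,49), (ξ,51)}
  {ν} × {49, 50, 51} = {(ν,49), (ν,50), (ν,51)}
  {ν, ξ, ρ} × {49} = {(ν,49), (ξ,49), (ρ,49)}
  {ν, ξ, ρ} × {50} = {(ν,50), (ξ,50), (ρ,50)}
  {ξ} × {49, 50, 51} = {(ξ,49), (ξ,50), (ξ,51)}
  {ν, ξ} × {49, 50} = {(ν,49), (ν,50), (ξ,49), (ξ,50)}
  {ν, ρ} × {49, 50} = {(ν,49), (ν,50), (ρ,49), (ρ,50)}
  {ν, ξ} × {49, 51} = {(ν,49), (ν,51), (ξ,49), (ξ,51)}
  {ν, ρ} × {49, 51} = {(ν,49), (ν,51), (ρ,49), (ρ,51)}
  {ν, ξ} × {49, 50, 51} = {(ν,49), (ν,50), (ν,51), (ξ,49), (ξ,50), (ξ,51)}
  {ν, ρ} × {49, 50, 51} = {(ν,49), (ν,50), (ν,51), (ρ,49), (ρ,50), (ρ,51)}
  {ν, ξ, ρ} × {49, 50} = {(ν,49), (ν,50), (ξ,49), (ξ,50), (ρ,49), (ρ,50)}
  {ν, ξ, ρ} × {49, 51} = {(ν,49), (ν,51), (ξ,49), (ξ,51), (ρ,49), (ρ,51)}
  {ν, ξ, ρ} × {49, 50, 51} = {(ν,49), (ν,50), (ν,51), (ξ,49), (ξ,50), (ξ,51), (ρ,49), (ρ,50), (ρ,51)}
These 26 distinct sets form the basis B.
Close under arbitrary unions to get τ_{X×Y}; counting gives |τ_{X×Y}| = 108.


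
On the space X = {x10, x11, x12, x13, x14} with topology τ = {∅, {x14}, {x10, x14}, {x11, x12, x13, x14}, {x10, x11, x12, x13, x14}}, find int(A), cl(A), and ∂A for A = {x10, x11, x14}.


int(A) = {x10, x14}, cl(A) = {x10, x11, x12, x13, x14}, ∂A = {x11, x12, x13}.

Closed sets in (X, τ) are complements of opens:
  closed(X, τ) = {∅, {x10}, {x11, x12, x13}, {x10, x11, x12, x13}, {x10, x11, x12, x13, x14}}.
int(A) = ⋃ {U ∈ τ : U ⊆ A}. Opens contained in A: ∅, {x14}, {x10, x14}.
Taking the union of these: int(A) = {x10, x14}.
cl(A) = ⋂ {C closed : A ⊆ C}. Closed sets containing A: {x10, x11, x12, x13, x14}.
Intersecting these: cl(A) = {x10, x11, x12, x13, x14}.
∂A = cl(A) ∖ int(A) = {x10, x11, x12, x13, x14} ∖ {x10, x14} = {x11, x12, x13}.


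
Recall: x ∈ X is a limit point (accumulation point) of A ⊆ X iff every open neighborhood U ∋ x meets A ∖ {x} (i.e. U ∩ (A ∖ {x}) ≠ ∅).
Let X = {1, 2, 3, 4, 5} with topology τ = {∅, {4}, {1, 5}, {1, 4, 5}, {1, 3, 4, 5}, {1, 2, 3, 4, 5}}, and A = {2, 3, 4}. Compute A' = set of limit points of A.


A' = {2, 3}

For each x ∈ X, list the open sets U ∈ τ with x ∈ U, then check whether U ∩ (A ∖ {x}) ≠ ∅ for every such U.
  x = 1: open {1, 5} ∋ x has {1, 5} ∩ (A ∖ {1}) = ∅, so x is NOT a limit point.
  x = 2: opens ∋ x are {1, 2, 3, 4, 5}; each meets A ∖ {2}, so x IS a limit point.
  x = 3: opens ∋ x are {1, 3, 4, 5}, {1, 2, 3, 4, 5}; each meets A ∖ {3}, so x IS a limit point.
  x = 4: open {4} ∋ x has {4} ∩ (A ∖ {4}) = ∅, so x is NOT a limit point.
  x = 5: open {1, 5} ∋ x has {1, 5} ∩ (A ∖ {5}) = ∅, so x is NOT a limit point.
Collecting: A' = {2, 3}.


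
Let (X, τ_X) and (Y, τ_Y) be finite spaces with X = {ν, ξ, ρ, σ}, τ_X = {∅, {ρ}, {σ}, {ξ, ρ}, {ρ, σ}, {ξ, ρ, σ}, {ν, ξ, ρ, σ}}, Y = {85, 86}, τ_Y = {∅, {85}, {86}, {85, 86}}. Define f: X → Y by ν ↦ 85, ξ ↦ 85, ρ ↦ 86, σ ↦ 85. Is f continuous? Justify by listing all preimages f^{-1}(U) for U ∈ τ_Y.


f is NOT continuous.

Compute f^{-1}(U) for each U ∈ τ_Y:
  U = ∅: f^{-1}(U) = ∅ ∈ τ_X ✓.
  U = {85}: f^{-1}(U) = {ν, ξ, σ} ∉ τ_X ✗.
  U = {86}: f^{-1}(U) = {ρ} ∈ τ_X ✓.
  U = {85, 86}: f^{-1}(U) = {ν, ξ, ρ, σ} ∈ τ_X ✓.
Found U = {85} with f^{-1}(U) = {ν, ξ, σ} not in τ_X. Therefore f is NOT continuous.


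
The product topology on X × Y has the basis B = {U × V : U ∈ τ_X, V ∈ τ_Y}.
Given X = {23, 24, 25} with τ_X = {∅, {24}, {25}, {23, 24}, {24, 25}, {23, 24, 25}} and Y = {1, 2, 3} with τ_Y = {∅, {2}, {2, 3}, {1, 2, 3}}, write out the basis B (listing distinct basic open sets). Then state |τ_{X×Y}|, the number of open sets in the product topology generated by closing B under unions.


Basis B = {∅ × ∅, {24} × {2}, {25} × {2}, {23, 24} × {2}, {24} × {2, 3}, {24, 25} × {2}, {25} × {2, 3}, {23, 24, 25} × {2}, {24} × {1, 2, 3}, {25} × {1, 2, 3}, {23, 24} × {2, 3}, {24, 25} × {2, 3}, {23, 24} × {1, 2, 3}, {23, 24, 25} × {2, 3}, {24, 25} × {1, 2, 3}, {23, 24, 25} × {1, 2, 3}}; |τ_{X×Y}| = 40.

Enumerate products U × V with U ∈ τ_X, V ∈ τ_Y (deduplicated):
  ∅ × ∅ = {} (∅)
  {24} × {2} = {(24,2)}
  {25} × {2} = {(25,2)}
  {23, 24} × {2} = {(23,2), (24,2)}
  {24} × {2, 3} = {(24,2), (24,3)}
  {24, 25} × {2} = {(24,2), (25,2)}
  {25} × {2, 3} = {(25,2), (25,3)}
  {23, 24, 25} × {2} = {(23,2), (24,2), (25,2)}
  {24} × {1, 2, 3} = {(24,1), (24,2), (24,3)}
  {25} × {1, 2, 3} = {(25,1), (25,2), (25,3)}
  {23, 24} × {2, 3} = {(23,2), (23,3), (24,2), (24,3)}
  {24, 25} × {2, 3} = {(24,2), (24,3), (25,2), (25,3)}
  {23, 24} × {1, 2, 3} = {(23,1), (23,2), (23,3), (24,1), (24,2), (24,3)}
  {23, 24, 25} × {2, 3} = {(23,2), (23,3), (24,2), (24,3), (25,2), (25,3)}
  {24, 25} × {1, 2, 3} = {(24,1), (24,2), (24,3), (25,1), (25,2), (25,3)}
  {23, 24, 25} × {1, 2, 3} = {(23,1), (23,2), (23,3), (24,1), (24,2), (24,3), (25,1), (25,2), (25,3)}
These 16 distinct sets form the basis B.
Close under arbitrary unions to get τ_{X×Y}; counting gives |τ_{X×Y}| = 40.


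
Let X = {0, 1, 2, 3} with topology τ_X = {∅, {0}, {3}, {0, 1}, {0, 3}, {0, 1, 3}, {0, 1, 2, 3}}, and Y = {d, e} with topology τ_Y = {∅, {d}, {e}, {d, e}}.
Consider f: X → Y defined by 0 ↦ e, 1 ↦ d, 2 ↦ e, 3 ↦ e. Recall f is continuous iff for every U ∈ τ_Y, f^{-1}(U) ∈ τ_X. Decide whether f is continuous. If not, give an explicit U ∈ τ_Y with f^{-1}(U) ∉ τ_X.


f is NOT continuous.

Compute f^{-1}(U) for each U ∈ τ_Y:
  U = ∅: f^{-1}(U) = ∅ ∈ τ_X ✓.
  U = {d}: f^{-1}(U) = {1} ∉ τ_X ✗.
  U = {e}: f^{-1}(U) = {0, 2, 3} ∉ τ_X ✗.
  U = {d, e}: f^{-1}(U) = {0, 1, 2, 3} ∈ τ_X ✓.
Found U = {d} with f^{-1}(U) = {1} not in τ_X. Therefore f is NOT continuous.


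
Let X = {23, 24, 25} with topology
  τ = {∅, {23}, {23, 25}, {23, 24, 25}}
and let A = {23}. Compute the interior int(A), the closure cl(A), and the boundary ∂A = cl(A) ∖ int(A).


int(A) = {23}, cl(A) = {23, 24, 25}, ∂A = {24, 25}.

Closed sets in (X, τ) are complements of opens:
  closed(X, τ) = {∅, {24}, {24, 25}, {23, 24, 25}}.
int(A) = ⋃ {U ∈ τ : U ⊆ A}. Opens contained in A: ∅, {23}.
Taking the union of these: int(A) = {23}.
cl(A) = ⋂ {C closed : A ⊆ C}. Closed sets containing A: {23, 24, 25}.
Intersecting these: cl(A) = {23, 24, 25}.
∂A = cl(A) ∖ int(A) = {23, 24, 25} ∖ {23} = {24, 25}.


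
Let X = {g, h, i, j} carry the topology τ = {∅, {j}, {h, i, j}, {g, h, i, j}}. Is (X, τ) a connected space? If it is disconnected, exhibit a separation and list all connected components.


(X, τ) is connected.

Find clopen sets (U ∈ τ with X ∖ U ∈ τ):
  U = ∅, X ∖ U = {g, h, i, j} — both open, so U is clopen.
  U = {g, h, i, j}, X ∖ U = ∅ — both open, so U is clopen.
Only trivial clopens (∅ and X) exist, so (X, τ) is connected.
Compute connected components by grouping points that agree on all clopens:
  component: {g, h, i, j}


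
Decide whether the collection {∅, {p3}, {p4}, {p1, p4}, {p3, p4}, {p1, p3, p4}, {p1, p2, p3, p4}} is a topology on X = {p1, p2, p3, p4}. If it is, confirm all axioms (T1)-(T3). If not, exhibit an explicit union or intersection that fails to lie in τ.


τ IS a topology on X.

Axiom (T1): ∅ ∈ τ? Yes; X ∈ τ? Yes.
Axiom (T2/T3): check pairwise unions and intersections of members of τ.
All pairwise intersections and unions checked — each lies in τ. Therefore τ satisfies (T1), (T2), (T3): it IS a topology on X.


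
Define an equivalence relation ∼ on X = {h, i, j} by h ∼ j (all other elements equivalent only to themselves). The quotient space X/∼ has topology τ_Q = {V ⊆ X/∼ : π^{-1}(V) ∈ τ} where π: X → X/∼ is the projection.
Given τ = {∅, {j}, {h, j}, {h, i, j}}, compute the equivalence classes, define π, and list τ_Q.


X/∼ = {[h=j], [i]}; |τ_Q| = 3.

Equivalence classes: [h=j], [i].
Quotient map π: X → X/∼ sends h ↦ [h=j], i ↦ [i], j ↦ [h=j].
For each subset V ⊆ X/∼, compute π^{-1}(V) ⊆ X and check whether π^{-1}(V) ∈ τ. V is open in τ_Q iff π^{-1}(V) ∈ τ.
  V = {}: π^{-1}(V) = ∅ ∈ τ ✓.
  V = {[h=j]}: π^{-1}(V) = {h, j} ∈ τ ✓.
  V = {[i]}: π^{-1}(V) = {i} ∉ τ ✗.
  V = {[h=j], [i]}: π^{-1}(V) = {h, i, j} ∈ τ ✓.
Open sets in the quotient: τ_Q = {{}, {[h=j]}, {[h=j], [i]}} (3 elements).


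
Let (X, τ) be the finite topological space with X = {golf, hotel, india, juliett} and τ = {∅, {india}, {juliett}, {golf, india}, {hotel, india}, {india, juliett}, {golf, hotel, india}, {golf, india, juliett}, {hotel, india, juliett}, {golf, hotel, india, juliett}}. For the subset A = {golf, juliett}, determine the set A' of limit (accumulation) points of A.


A' = ∅

For each x ∈ X, list the open sets U ∈ τ with x ∈ U, then check whether U ∩ (A ∖ {x}) ≠ ∅ for every such U.
  x = golf: open {golf, india} ∋ x has {golf, india} ∩ (A ∖ {golf}) = ∅, so x is NOT a limit point.
  x = hotel: open {hotel, india} ∋ x has {hotel, india} ∩ (A ∖ {hotel}) = ∅, so x is NOT a limit point.
  x = india: open {india} ∋ x has {india} ∩ (A ∖ {india}) = ∅, so x is NOT a limit point.
  x = juliett: open {juliett} ∋ x has {juliett} ∩ (A ∖ {juliett}) = ∅, so x is NOT a limit point.
Collecting: A' = ∅.


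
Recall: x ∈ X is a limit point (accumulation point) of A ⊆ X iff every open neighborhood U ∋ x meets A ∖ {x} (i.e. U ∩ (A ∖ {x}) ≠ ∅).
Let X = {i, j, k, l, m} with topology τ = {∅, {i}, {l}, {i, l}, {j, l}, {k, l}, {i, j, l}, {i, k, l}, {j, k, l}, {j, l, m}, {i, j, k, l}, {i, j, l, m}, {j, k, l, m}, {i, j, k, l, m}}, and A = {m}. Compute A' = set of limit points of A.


A' = ∅

For each x ∈ X, list the open sets U ∈ τ with x ∈ U, then check whether U ∩ (A ∖ {x}) ≠ ∅ for every such U.
  x = i: open {i} ∋ x has {i} ∩ (A ∖ {i}) = ∅, so x is NOT a limit point.
  x = j: open {j, l} ∋ x has {j, l} ∩ (A ∖ {j}) = ∅, so x is NOT a limit point.
  x = k: open {k, l} ∋ x has {k, l} ∩ (A ∖ {k}) = ∅, so x is NOT a limit point.
  x = l: open {l} ∋ x has {l} ∩ (A ∖ {l}) = ∅, so x is NOT a limit point.
  x = m: open {j, l, m} ∋ x has {j, l, m} ∩ (A ∖ {m}) = ∅, so x is NOT a limit point.
Collecting: A' = ∅.


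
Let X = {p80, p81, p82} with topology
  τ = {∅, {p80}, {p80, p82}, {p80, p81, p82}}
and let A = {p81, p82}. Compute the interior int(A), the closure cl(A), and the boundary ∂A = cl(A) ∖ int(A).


int(A) = ∅, cl(A) = {p81, p82}, ∂A = {p81, p82}.

Closed sets in (X, τ) are complements of opens:
  closed(X, τ) = {∅, {p81}, {p81, p82}, {p80, p81, p82}}.
int(A) = ⋃ {U ∈ τ : U ⊆ A}. Opens contained in A: ∅.
Taking the union of these: int(A) = ∅.
cl(A) = ⋂ {C closed : A ⊆ C}. Closed sets containing A: {p81, p82}, {p80, p81, p82}.
Intersecting these: cl(A) = {p81, p82}.
∂A = cl(A) ∖ int(A) = {p81, p82} ∖ ∅ = {p81, p82}.


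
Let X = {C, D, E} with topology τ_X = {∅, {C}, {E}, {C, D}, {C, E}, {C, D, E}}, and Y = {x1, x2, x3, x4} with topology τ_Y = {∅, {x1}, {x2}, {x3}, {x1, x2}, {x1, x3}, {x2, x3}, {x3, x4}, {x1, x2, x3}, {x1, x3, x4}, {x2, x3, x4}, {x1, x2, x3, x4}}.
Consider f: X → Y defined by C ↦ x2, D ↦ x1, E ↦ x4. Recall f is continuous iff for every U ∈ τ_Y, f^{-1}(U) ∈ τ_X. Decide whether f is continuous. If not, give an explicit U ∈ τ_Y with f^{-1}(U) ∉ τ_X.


f is NOT continuous.

Compute f^{-1}(U) for each U ∈ τ_Y:
  U = ∅: f^{-1}(U) = ∅ ∈ τ_X ✓.
  U = {x1}: f^{-1}(U) = {D} ∉ τ_X ✗.
  U = {x2}: f^{-1}(U) = {C} ∈ τ_X ✓.
  U = {x3}: f^{-1}(U) = ∅ ∈ τ_X ✓.
  U = {x1, x2}: f^{-1}(U) = {C, D} ∈ τ_X ✓.
  U = {x1, x3}: f^{-1}(U) = {D} ∉ τ_X ✗.
  U = {x2, x3}: f^{-1}(U) = {C} ∈ τ_X ✓.
  U = {x3, x4}: f^{-1}(U) = {E} ∈ τ_X ✓.
  U = {x1, x2, x3}: f^{-1}(U) = {C, D} ∈ τ_X ✓.
  U = {x1, x3, x4}: f^{-1}(U) = {D, E} ∉ τ_X ✗.
  U = {x2, x3, x4}: f^{-1}(U) = {C, E} ∈ τ_X ✓.
  U = {x1, x2, x3, x4}: f^{-1}(U) = {C, D, E} ∈ τ_X ✓.
Found U = {x1} with f^{-1}(U) = {D} not in τ_X. Therefore f is NOT continuous.


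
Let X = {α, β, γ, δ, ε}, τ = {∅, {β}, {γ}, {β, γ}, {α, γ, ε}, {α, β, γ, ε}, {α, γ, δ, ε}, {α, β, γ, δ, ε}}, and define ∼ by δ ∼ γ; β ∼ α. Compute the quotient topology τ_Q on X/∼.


X/∼ = {[α=β], [γ=δ], [ε]}; |τ_Q| = 2.

Equivalence classes: [α=β], [γ=δ], [ε].
Quotient map π: X → X/∼ sends α ↦ [α=β], β ↦ [α=β], γ ↦ [γ=δ], δ ↦ [γ=δ], ε ↦ [ε].
For each subset V ⊆ X/∼, compute π^{-1}(V) ⊆ X and check whether π^{-1}(V) ∈ τ. V is open in τ_Q iff π^{-1}(V) ∈ τ.
  V = {}: π^{-1}(V) = ∅ ∈ τ ✓.
  V = {[α=β]}: π^{-1}(V) = {α, β} ∉ τ ✗.
  V = {[γ=δ]}: π^{-1}(V) = {γ, δ} ∉ τ ✗.
  V = {[α=β], [γ=δ]}: π^{-1}(V) = {α, β, γ, δ} ∉ τ ✗.
  V = {[ε]}: π^{-1}(V) = {ε} ∉ τ ✗.
  V = {[α=β], [ε]}: π^{-1}(V) = {α, β, ε} ∉ τ ✗.
  V = {[γ=δ], [ε]}: π^{-1}(V) = {γ, δ, ε} ∉ τ ✗.
  V = {[α=β], [γ=δ], [ε]}: π^{-1}(V) = {α, β, γ, δ, ε} ∈ τ ✓.
Open sets in the quotient: τ_Q = {{}, {[α=β], [γ=δ], [ε]}} (2 elements).


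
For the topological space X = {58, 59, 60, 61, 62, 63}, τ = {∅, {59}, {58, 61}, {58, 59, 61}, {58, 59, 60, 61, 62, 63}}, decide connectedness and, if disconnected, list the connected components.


(X, τ) is connected.

Find clopen sets (U ∈ τ with X ∖ U ∈ τ):
  U = ∅, X ∖ U = {58, 59, 60, 61, 62, 63} — both open, so U is clopen.
  U = {58, 59, 60, 61, 62, 63}, X ∖ U = ∅ — both open, so U is clopen.
Only trivial clopens (∅ and X) exist, so (X, τ) is connected.
Compute connected components by grouping points that agree on all clopens:
  component: {58, 59, 60, 61, 62, 63}


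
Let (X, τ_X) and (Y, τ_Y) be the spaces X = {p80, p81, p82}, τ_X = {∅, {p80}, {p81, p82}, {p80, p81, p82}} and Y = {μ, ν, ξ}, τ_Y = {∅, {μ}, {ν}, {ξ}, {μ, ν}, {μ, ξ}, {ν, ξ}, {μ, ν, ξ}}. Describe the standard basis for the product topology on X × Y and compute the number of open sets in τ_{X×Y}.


Basis B = {∅ × ∅, {p80} × {μ}, {p80} × {ν}, {p80} × {ξ}, {p80} × {μ, ν}, {p80} × {μ, ξ}, {p80} × {ν, ξ}, {p81, p82} × {μ}, {p81, p82} × {ν}, {p81, p82} × {ξ}, {p80} × {μ, ν, ξ}, {p80, p81, p82} × {μ}, {p80, p81, p82} × {ν}, {p80, p81, p82} × {ξ}, {p81, p82} × {μ, ν}, {p81, p82} × {μ, ξ}, {p81, p82} × {ν, ξ}, {p80, p81, p82} × {μ, ν}, {p80, p81, p82} × {μ, ξ}, {p80, p81, p82} × {ν, ξ}, {p81, p82} × {μ, ν, ξ}, {p80, p81, p82} × {μ, ν, ξ}}; |τ_{X×Y}| = 64.

Enumerate products U × V with U ∈ τ_X, V ∈ τ_Y (deduplicated):
  ∅ × ∅ = {} (∅)
  {p80} × {μ} = {(p80,μ)}
  {p80} × {ν} = {(p80,ν)}
  {p80} × {ξ} = {(p80,ξ)}
  {p80} × {μ, ν} = {(p80,μ), (p80,ν)}
  {p80} × {μ, ξ} = {(p80,μ), (p80,ξ)}
  {p80} × {ν, ξ} = {(p80,ν), (p80,ξ)}
  {p81, p82} × {μ} = {(p81,μ), (p82,μ)}
  {p81, p82} × {ν} = {(p81,ν), (p82,ν)}
  {p81, p82} × {ξ} = {(p81,ξ), (p82,ξ)}
  {p80} × {μ, ν, ξ} = {(p80,μ), (p80,ν), (p80,ξ)}
  {p80, p81, p82} × {μ} = {(p80,μ), (p81,μ), (p82,μ)}
  {p80, p81, p82} × {ν} = {(p80,ν), (p81,ν), (p82,ν)}
  {p80, p81, p82} × {ξ} = {(p80,ξ), (p81,ξ), (p82,ξ)}
  {p81, p82} × {μ, ν} = {(p81,μ), (p81,ν), (p82,μ), (p82,ν)}
  {p81, p82} × {μ, ξ} = {(p81,μ), (p81,ξ), (p82,μ), (p82,ξ)}
  {p81, p82} × {ν, ξ} = {(p81,ν), (p81,ξ), (p82,ν), (p82,ξ)}
  {p80, p81, p82} × {μ, ν} = {(p80,μ), (p80,ν), (p81,μ), (p81,ν), (p82,μ), (p82,ν)}
  {p80, p81, p82} × {μ, ξ} = {(p80,μ), (p80,ξ), (p81,μ), (p81,ξ), (p82,μ), (p82,ξ)}
  {p80, p81, p82} × {ν, ξ} = {(p80,ν), (p80,ξ), (p81,ν), (p81,ξ), (p82,ν), (p82,ξ)}
  {p81, p82} × {μ, ν, ξ} = {(p81,μ), (p81,ν), (p81,ξ), (p82,μ), (p82,ν), (p82,ξ)}
  {p80, p81, p82} × {μ, ν, ξ} = {(p80,μ), (p80,ν), (p80,ξ), (p81,μ), (p81,ν), (p81,ξ), (p82,μ), (p82,ν), (p82,ξ)}
These 22 distinct sets form the basis B.
Close under arbitrary unions to get τ_{X×Y}; counting gives |τ_{X×Y}| = 64.


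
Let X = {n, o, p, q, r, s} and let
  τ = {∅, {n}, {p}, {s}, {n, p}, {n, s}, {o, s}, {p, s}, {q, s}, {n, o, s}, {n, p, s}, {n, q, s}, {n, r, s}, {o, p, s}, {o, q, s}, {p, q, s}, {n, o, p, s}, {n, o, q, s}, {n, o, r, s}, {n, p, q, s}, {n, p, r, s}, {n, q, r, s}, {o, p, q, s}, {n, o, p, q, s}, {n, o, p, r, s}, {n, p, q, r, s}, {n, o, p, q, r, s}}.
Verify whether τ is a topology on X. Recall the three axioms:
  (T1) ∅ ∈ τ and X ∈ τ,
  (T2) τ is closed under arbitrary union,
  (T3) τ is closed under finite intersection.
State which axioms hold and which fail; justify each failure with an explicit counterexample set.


τ is NOT a topology on X.

Axiom (T1): ∅ ∈ τ? Yes; X ∈ τ? Yes.
Axiom (T2/T3): check pairwise unions and intersections of members of τ.
Counterexample for (T2): {o, s} ∪ {n, q, r, s} = {n, o, q, r, s} ∉ τ. Therefore τ is NOT a topology.


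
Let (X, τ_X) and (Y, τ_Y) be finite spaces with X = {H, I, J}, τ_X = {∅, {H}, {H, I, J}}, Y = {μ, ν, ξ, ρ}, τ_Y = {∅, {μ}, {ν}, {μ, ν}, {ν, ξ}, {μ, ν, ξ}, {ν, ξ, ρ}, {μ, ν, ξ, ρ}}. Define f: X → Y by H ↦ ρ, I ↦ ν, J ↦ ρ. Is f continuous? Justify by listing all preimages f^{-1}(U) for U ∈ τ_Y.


f is NOT continuous.

Compute f^{-1}(U) for each U ∈ τ_Y:
  U = ∅: f^{-1}(U) = ∅ ∈ τ_X ✓.
  U = {μ}: f^{-1}(U) = ∅ ∈ τ_X ✓.
  U = {ν}: f^{-1}(U) = {I} ∉ τ_X ✗.
  U = {μ, ν}: f^{-1}(U) = {I} ∉ τ_X ✗.
  U = {ν, ξ}: f^{-1}(U) = {I} ∉ τ_X ✗.
  U = {μ, ν, ξ}: f^{-1}(U) = {I} ∉ τ_X ✗.
  U = {ν, ξ, ρ}: f^{-1}(U) = {H, I, J} ∈ τ_X ✓.
  U = {μ, ν, ξ, ρ}: f^{-1}(U) = {H, I, J} ∈ τ_X ✓.
Found U = {ν} with f^{-1}(U) = {I} not in τ_X. Therefore f is NOT continuous.


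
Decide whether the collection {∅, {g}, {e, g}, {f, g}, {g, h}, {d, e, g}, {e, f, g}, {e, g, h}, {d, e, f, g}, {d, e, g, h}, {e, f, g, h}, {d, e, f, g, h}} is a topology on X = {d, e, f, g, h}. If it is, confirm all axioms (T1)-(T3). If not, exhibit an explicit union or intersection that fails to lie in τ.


τ is NOT a topology on X.

Axiom (T1): ∅ ∈ τ? Yes; X ∈ τ? Yes.
Axiom (T2/T3): check pairwise unions and intersections of members of τ.
Counterexample for (T2): {f, g} ∪ {g, h} = {f, g, h} ∉ τ. Therefore τ is NOT a topology.


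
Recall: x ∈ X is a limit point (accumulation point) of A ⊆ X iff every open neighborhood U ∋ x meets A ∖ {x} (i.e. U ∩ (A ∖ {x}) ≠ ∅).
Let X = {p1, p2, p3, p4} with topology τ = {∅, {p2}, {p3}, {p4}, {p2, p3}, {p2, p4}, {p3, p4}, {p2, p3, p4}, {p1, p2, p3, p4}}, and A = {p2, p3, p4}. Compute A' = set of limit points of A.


A' = {p1}

For each x ∈ X, list the open sets U ∈ τ with x ∈ U, then check whether U ∩ (A ∖ {x}) ≠ ∅ for every such U.
  x = p1: opens ∋ x are {p1, p2, p3, p4}; each meets A ∖ {p1}, so x IS a limit point.
  x = p2: open {p2} ∋ x has {p2} ∩ (A ∖ {p2}) = ∅, so x is NOT a limit point.
  x = p3: open {p3} ∋ x has {p3} ∩ (A ∖ {p3}) = ∅, so x is NOT a limit point.
  x = p4: open {p4} ∋ x has {p4} ∩ (A ∖ {p4}) = ∅, so x is NOT a limit point.
Collecting: A' = {p1}.


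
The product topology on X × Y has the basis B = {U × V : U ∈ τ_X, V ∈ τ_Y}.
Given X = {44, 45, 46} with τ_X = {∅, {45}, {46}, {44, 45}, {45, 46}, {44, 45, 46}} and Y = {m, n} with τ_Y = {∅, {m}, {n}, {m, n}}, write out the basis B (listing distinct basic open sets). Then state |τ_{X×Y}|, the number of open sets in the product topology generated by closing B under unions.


Basis B = {∅ × ∅, {45} × {m}, {45} × {n}, {46} × {m}, {46} × {n}, {44, 45} × {m}, {44, 45} × {n}, {45} × {m, n}, {45, 46} × {m}, {45, 46} × {n}, {46} × {m, n}, {44, 45, 46} × {m}, {44, 45, 46} × {n}, {44, 45} × {m, n}, {45, 46} × {m, n}, {44, 45, 46} × {m, n}}; |τ_{X×Y}| = 36.

Enumerate products U × V with U ∈ τ_X, V ∈ τ_Y (deduplicated):
  ∅ × ∅ = {} (∅)
  {45} × {m} = {(45,m)}
  {45} × {n} = {(45,n)}
  {46} × {m} = {(46,m)}
  {46} × {n} = {(46,n)}
  {44, 45} × {m} = {(44,m), (45,m)}
  {44, 45} × {n} = {(44,n), (45,n)}
  {45} × {m, n} = {(45,m), (45,n)}
  {45, 46} × {m} = {(45,m), (46,m)}
  {45, 46} × {n} = {(45,n), (46,n)}
  {46} × {m, n} = {(46,m), (46,n)}
  {44, 45, 46} × {m} = {(44,m), (45,m), (46,m)}
  {44, 45, 46} × {n} = {(44,n), (45,n), (46,n)}
  {44, 45} × {m, n} = {(44,m), (44,n), (45,m), (45,n)}
  {45, 46} × {m, n} = {(45,m), (45,n), (46,m), (46,n)}
  {44, 45, 46} × {m, n} = {(44,m), (44,n), (45,m), (45,n), (46,m), (46,n)}
These 16 distinct sets form the basis B.
Close under arbitrary unions to get τ_{X×Y}; counting gives |τ_{X×Y}| = 36.


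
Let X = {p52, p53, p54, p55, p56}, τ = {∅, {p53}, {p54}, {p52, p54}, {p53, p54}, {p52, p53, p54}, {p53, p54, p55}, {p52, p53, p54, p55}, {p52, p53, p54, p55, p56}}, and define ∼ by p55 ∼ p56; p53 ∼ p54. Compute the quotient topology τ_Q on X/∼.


X/∼ = {[p52], [p53=p54], [p55=p56]}; |τ_Q| = 4.

Equivalence classes: [p52], [p53=p54], [p55=p56].
Quotient map π: X → X/∼ sends p52 ↦ [p52], p53 ↦ [p53=p54], p54 ↦ [p53=p54], p55 ↦ [p55=p56], p56 ↦ [p55=p56].
For each subset V ⊆ X/∼, compute π^{-1}(V) ⊆ X and check whether π^{-1}(V) ∈ τ. V is open in τ_Q iff π^{-1}(V) ∈ τ.
  V = {}: π^{-1}(V) = ∅ ∈ τ ✓.
  V = {[p52]}: π^{-1}(V) = {p52} ∉ τ ✗.
  V = {[p53=p54]}: π^{-1}(V) = {p53, p54} ∈ τ ✓.
  V = {[p52], [p53=p54]}: π^{-1}(V) = {p52, p53, p54} ∈ τ ✓.
  V = {[p55=p56]}: π^{-1}(V) = {p55, p56} ∉ τ ✗.
  V = {[p52], [p55=p56]}: π^{-1}(V) = {p52, p55, p56} ∉ τ ✗.
  V = {[p53=p54], [p55=p56]}: π^{-1}(V) = {p53, p54, p55, p56} ∉ τ ✗.
  V = {[p52], [p53=p54], [p55=p56]}: π^{-1}(V) = {p52, p53, p54, p55, p56} ∈ τ ✓.
Open sets in the quotient: τ_Q = {{}, {[p53=p54]}, {[p52], [p53=p54]}, {[p52], [p53=p54], [p55=p56]}} (4 elements).


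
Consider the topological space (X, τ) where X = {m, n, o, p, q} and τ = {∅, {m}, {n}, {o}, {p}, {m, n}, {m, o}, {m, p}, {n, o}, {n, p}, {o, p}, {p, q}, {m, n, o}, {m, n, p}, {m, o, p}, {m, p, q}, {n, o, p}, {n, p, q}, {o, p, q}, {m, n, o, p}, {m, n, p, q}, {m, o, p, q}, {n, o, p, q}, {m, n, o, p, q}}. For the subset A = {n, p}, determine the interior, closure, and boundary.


int(A) = {n, p}, cl(A) = {n, p, q}, ∂A = {q}.

Closed sets in (X, τ) are complements of opens:
  closed(X, τ) = {∅, {m}, {n}, {o}, {q}, {m, n}, {m, o}, {m, q}, {n, o}, {n, q}, {o, q}, {p, q}, {m, n, o}, {m, n, q}, {m, o, q}, {m, p, q}, {n, o, q}, {n, p, q}, {o, p, q}, {m, n, o, q}, {m, n, p, q}, {m, o, p, q}, {n, o, p, q}, {m, n, o, p, q}}.
int(A) = ⋃ {U ∈ τ : U ⊆ A}. Opens contained in A: ∅, {n}, {p}, {n, p}.
Taking the union of these: int(A) = {n, p}.
cl(A) = ⋂ {C closed : A ⊆ C}. Closed sets containing A: {n, p, q}, {m, n, p, q}, {n, o, p, q}, {m, n, o, p, q}.
Intersecting these: cl(A) = {n, p, q}.
∂A = cl(A) ∖ int(A) = {n, p, q} ∖ {n, p} = {q}.


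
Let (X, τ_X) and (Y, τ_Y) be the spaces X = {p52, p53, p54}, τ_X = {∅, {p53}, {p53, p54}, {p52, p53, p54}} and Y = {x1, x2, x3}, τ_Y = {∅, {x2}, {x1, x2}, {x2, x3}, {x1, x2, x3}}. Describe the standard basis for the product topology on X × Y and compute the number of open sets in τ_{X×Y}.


Basis B = {∅ × ∅, {p53} × {x2}, {p53} × {x1, x2}, {p53} × {x2, x3}, {p53, p54} × {x2}, {p52, p53, p54} × {x2}, {p53} × {x1, x2, x3}, {p53, p54} × {x1, x2}, {p53, p54} × {x2, x3}, {p52, p53, p54} × {x1, x2}, {p52, p53, p54} × {x2, x3}, {p53, p54} × {x1, x2, x3}, {p52, p53, p54} × {x1, x2, x3}}; |τ_{X×Y}| = 30.

Enumerate products U × V with U ∈ τ_X, V ∈ τ_Y (deduplicated):
  ∅ × ∅ = {} (∅)
  {p53} × {x2} = {(p53,x2)}
  {p53} × {x1, x2} = {(p53,x1), (p53,x2)}
  {p53} × {x2, x3} = {(p53,x2), (p53,x3)}
  {p53, p54} × {x2} = {(p53,x2), (p54,x2)}
  {p52, p53, p54} × {x2} = {(p52,x2), (p53,x2), (p54,x2)}
  {p53} × {x1, x2, x3} = {(p53,x1), (p53,x2), (p53,x3)}
  {p53, p54} × {x1, x2} = {(p53,x1), (p53,x2), (p54,x1), (p54,x2)}
  {p53, p54} × {x2, x3} = {(p53,x2), (p53,x3), (p54,x2), (p54,x3)}
  {p52, p53, p54} × {x1, x2} = {(p52,x1), (p52,x2), (p53,x1), (p53,x2), (p54,x1), (p54,x2)}
  {p52, p53, p54} × {x2, x3} = {(p52,x2), (p52,x3), (p53,x2), (p53,x3), (p54,x2), (p54,x3)}
  {p53, p54} × {x1, x2, x3} = {(p53,x1), (p53,x2), (p53,x3), (p54,x1), (p54,x2), (p54,x3)}
  {p52, p53, p54} × {x1, x2, x3} = {(p52,x1), (p52,x2), (p52,x3), (p53,x1), (p53,x2), (p53,x3), (p54,x1), (p54,x2), (p54,x3)}
These 13 distinct sets form the basis B.
Close under arbitrary unions to get τ_{X×Y}; counting gives |τ_{X×Y}| = 30.


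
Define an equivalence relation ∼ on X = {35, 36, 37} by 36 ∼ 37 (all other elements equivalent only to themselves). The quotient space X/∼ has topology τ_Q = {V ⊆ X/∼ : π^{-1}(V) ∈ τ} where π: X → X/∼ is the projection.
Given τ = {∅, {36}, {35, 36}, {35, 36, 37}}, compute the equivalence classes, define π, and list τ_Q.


X/∼ = {[35], [36=37]}; |τ_Q| = 2.

Equivalence classes: [35], [36=37].
Quotient map π: X → X/∼ sends 35 ↦ [35], 36 ↦ [36=37], 37 ↦ [36=37].
For each subset V ⊆ X/∼, compute π^{-1}(V) ⊆ X and check whether π^{-1}(V) ∈ τ. V is open in τ_Q iff π^{-1}(V) ∈ τ.
  V = {}: π^{-1}(V) = ∅ ∈ τ ✓.
  V = {[35]}: π^{-1}(V) = {35} ∉ τ ✗.
  V = {[36=37]}: π^{-1}(V) = {36, 37} ∉ τ ✗.
  V = {[35], [36=37]}: π^{-1}(V) = {35, 36, 37} ∈ τ ✓.
Open sets in the quotient: τ_Q = {{}, {[35], [36=37]}} (2 elements).


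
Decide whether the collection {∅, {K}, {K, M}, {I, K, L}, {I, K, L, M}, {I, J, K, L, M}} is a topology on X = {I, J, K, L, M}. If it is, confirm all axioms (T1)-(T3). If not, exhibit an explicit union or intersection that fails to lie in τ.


τ IS a topology on X.

Axiom (T1): ∅ ∈ τ? Yes; X ∈ τ? Yes.
Axiom (T2/T3): check pairwise unions and intersections of members of τ.
All pairwise intersections and unions checked — each lies in τ. Therefore τ satisfies (T1), (T2), (T3): it IS a topology on X.


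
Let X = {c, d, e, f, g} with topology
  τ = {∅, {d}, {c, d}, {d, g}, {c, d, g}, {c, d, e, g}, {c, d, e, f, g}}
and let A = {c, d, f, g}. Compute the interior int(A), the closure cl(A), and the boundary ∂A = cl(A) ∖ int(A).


int(A) = {c, d, g}, cl(A) = {c, d, e, f, g}, ∂A = {e, f}.

Closed sets in (X, τ) are complements of opens:
  closed(X, τ) = {∅, {f}, {e, f}, {c, e, f}, {e, f, g}, {c, e, f, g}, {c, d, e, f, g}}.
int(A) = ⋃ {U ∈ τ : U ⊆ A}. Opens contained in A: ∅, {d}, {c, d}, {d, g}, {c, d, g}.
Taking the union of these: int(A) = {c, d, g}.
cl(A) = ⋂ {C closed : A ⊆ C}. Closed sets containing A: {c, d, e, f, g}.
Intersecting these: cl(A) = {c, d, e, f, g}.
∂A = cl(A) ∖ int(A) = {c, d, e, f, g} ∖ {c, d, g} = {e, f}.


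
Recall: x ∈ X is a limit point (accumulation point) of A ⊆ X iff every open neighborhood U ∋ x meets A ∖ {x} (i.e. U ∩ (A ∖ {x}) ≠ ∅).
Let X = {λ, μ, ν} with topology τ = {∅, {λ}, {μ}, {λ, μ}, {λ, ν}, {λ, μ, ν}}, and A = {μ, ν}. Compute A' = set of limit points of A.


A' = ∅

For each x ∈ X, list the open sets U ∈ τ with x ∈ U, then check whether U ∩ (A ∖ {x}) ≠ ∅ for every such U.
  x = λ: open {λ} ∋ x has {λ} ∩ (A ∖ {λ}) = ∅, so x is NOT a limit point.
  x = μ: open {μ} ∋ x has {μ} ∩ (A ∖ {μ}) = ∅, so x is NOT a limit point.
  x = ν: open {λ, ν} ∋ x has {λ, ν} ∩ (A ∖ {ν}) = ∅, so x is NOT a limit point.
Collecting: A' = ∅.


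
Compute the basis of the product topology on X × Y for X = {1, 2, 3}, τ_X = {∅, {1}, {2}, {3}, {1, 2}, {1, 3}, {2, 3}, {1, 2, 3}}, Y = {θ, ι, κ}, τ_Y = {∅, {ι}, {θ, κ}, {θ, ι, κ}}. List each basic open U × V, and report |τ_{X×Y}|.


Basis B = {∅ × ∅, {1} × {ι}, {2} × {ι}, {3} × {ι}, {1} × {θ, κ}, {1, 2} × {ι}, {1, 3} × {ι}, {2} × {θ, κ}, {2, 3} × {ι}, {3} × {θ, κ}, {1} × {θ, ι, κ}, {1, 2, 3} × {ι}, {2} × {θ, ι, κ}, {3} × {θ, ι, κ}, {1, 2} × {θ, κ}, {1, 3} × {θ, κ}, {2, 3} × {θ, κ}, {1, 2} × {θ, ι, κ}, {1, 3} × {θ, ι, κ}, {1, 2, 3} × {θ, κ}, {2, 3} × {θ, ι, κ}, {1, 2, 3} × {θ, ι, κ}}; |τ_{X×Y}| = 64.

Enumerate products U × V with U ∈ τ_X, V ∈ τ_Y (deduplicated):
  ∅ × ∅ = {} (∅)
  {1} × {ι} = {(1,ι)}
  {2} × {ι} = {(2,ι)}
  {3} × {ι} = {(3,ι)}
  {1} × {θ, κ} = {(1,θ), (1,κ)}
  {1, 2} × {ι} = {(1,ι), (2,ι)}
  {1, 3} × {ι} = {(1,ι), (3,ι)}
  {2} × {θ, κ} = {(2,θ), (2,κ)}
  {2, 3} × {ι} = {(2,ι), (3,ι)}
  {3} × {θ, κ} = {(3,θ), (3,κ)}
  {1} × {θ, ι, κ} = {(1,θ), (1,ι), (1,κ)}
  {1, 2, 3} × {ι} = {(1,ι), (2,ι), (3,ι)}
  {2} × {θ, ι, κ} = {(2,θ), (2,ι), (2,κ)}
  {3} × {θ, ι, κ} = {(3,θ), (3,ι), (3,κ)}
  {1, 2} × {θ, κ} = {(1,θ), (1,κ), (2,θ), (2,κ)}
  {1, 3} × {θ, κ} = {(1,θ), (1,κ), (3,θ), (3,κ)}
  {2, 3} × {θ, κ} = {(2,θ), (2,κ), (3,θ), (3,κ)}
  {1, 2} × {θ, ι, κ} = {(1,θ), (1,ι), (1,κ), (2,θ), (2,ι), (2,κ)}
  {1, 3} × {θ, ι, κ} = {(1,θ), (1,ι), (1,κ), (3,θ), (3,ι), (3,κ)}
  {1, 2, 3} × {θ, κ} = {(1,θ), (1,κ), (2,θ), (2,κ), (3,θ), (3,κ)}
  {2, 3} × {θ, ι, κ} = {(2,θ), (2,ι), (2,κ), (3,θ), (3,ι), (3,κ)}
  {1, 2, 3} × {θ, ι, κ} = {(1,θ), (1,ι), (1,κ), (2,θ), (2,ι), (2,κ), (3,θ), (3,ι), (3,κ)}
These 22 distinct sets form the basis B.
Close under arbitrary unions to get τ_{X×Y}; counting gives |τ_{X×Y}| = 64.


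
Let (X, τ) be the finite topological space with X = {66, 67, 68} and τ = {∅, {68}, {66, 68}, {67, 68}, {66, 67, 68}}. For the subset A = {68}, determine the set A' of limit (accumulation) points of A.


A' = {66, 67}

For each x ∈ X, list the open sets U ∈ τ with x ∈ U, then check whether U ∩ (A ∖ {x}) ≠ ∅ for every such U.
  x = 66: opens ∋ x are {66, 68}, {66, 67, 68}; each meets A ∖ {66}, so x IS a limit point.
  x = 67: opens ∋ x are {67, 68}, {66, 67, 68}; each meets A ∖ {67}, so x IS a limit point.
  x = 68: open {68} ∋ x has {68} ∩ (A ∖ {68}) = ∅, so x is NOT a limit point.
Collecting: A' = {66, 67}.


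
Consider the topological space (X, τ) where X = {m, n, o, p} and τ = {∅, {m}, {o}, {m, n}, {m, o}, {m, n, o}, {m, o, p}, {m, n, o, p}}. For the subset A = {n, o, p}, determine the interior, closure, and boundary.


int(A) = {o}, cl(A) = {n, o, p}, ∂A = {n, p}.

Closed sets in (X, τ) are complements of opens:
  closed(X, τ) = {∅, {n}, {p}, {n, p}, {o, p}, {m, n, p}, {n, o, p}, {m, n, o, p}}.
int(A) = ⋃ {U ∈ τ : U ⊆ A}. Opens contained in A: ∅, {o}.
Taking the union of these: int(A) = {o}.
cl(A) = ⋂ {C closed : A ⊆ C}. Closed sets containing A: {n, o, p}, {m, n, o, p}.
Intersecting these: cl(A) = {n, o, p}.
∂A = cl(A) ∖ int(A) = {n, o, p} ∖ {o} = {n, p}.


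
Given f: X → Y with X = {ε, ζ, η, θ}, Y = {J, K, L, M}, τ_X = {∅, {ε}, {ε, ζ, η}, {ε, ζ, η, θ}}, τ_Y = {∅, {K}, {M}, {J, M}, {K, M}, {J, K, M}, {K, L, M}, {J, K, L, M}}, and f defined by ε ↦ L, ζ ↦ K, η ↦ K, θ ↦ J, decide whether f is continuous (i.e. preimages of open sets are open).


f is NOT continuous.

Compute f^{-1}(U) for each U ∈ τ_Y:
  U = ∅: f^{-1}(U) = ∅ ∈ τ_X ✓.
  U = {K}: f^{-1}(U) = {ζ, η} ∉ τ_X ✗.
  U = {M}: f^{-1}(U) = ∅ ∈ τ_X ✓.
  U = {J, M}: f^{-1}(U) = {θ} ∉ τ_X ✗.
  U = {K, M}: f^{-1}(U) = {ζ, η} ∉ τ_X ✗.
  U = {J, K, M}: f^{-1}(U) = {ζ, η, θ} ∉ τ_X ✗.
  U = {K, L, M}: f^{-1}(U) = {ε, ζ, η} ∈ τ_X ✓.
  U = {J, K, L, M}: f^{-1}(U) = {ε, ζ, η, θ} ∈ τ_X ✓.
Found U = {K} with f^{-1}(U) = {ζ, η} not in τ_X. Therefore f is NOT continuous.


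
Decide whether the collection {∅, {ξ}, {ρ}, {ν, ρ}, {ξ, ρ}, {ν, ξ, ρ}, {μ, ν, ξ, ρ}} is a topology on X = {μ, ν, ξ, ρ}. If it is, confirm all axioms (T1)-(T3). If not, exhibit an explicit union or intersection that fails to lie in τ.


τ IS a topology on X.

Axiom (T1): ∅ ∈ τ? Yes; X ∈ τ? Yes.
Axiom (T2/T3): check pairwise unions and intersections of members of τ.
All pairwise intersections and unions checked — each lies in τ. Therefore τ satisfies (T1), (T2), (T3): it IS a topology on X.


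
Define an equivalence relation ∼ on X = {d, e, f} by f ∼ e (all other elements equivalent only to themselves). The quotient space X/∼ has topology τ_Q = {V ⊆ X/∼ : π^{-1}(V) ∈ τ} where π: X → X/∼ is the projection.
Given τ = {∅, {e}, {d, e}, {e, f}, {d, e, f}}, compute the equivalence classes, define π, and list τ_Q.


X/∼ = {[d], [e=f]}; |τ_Q| = 3.

Equivalence classes: [d], [e=f].
Quotient map π: X → X/∼ sends d ↦ [d], e ↦ [e=f], f ↦ [e=f].
For each subset V ⊆ X/∼, compute π^{-1}(V) ⊆ X and check whether π^{-1}(V) ∈ τ. V is open in τ_Q iff π^{-1}(V) ∈ τ.
  V = {}: π^{-1}(V) = ∅ ∈ τ ✓.
  V = {[d]}: π^{-1}(V) = {d} ∉ τ ✗.
  V = {[e=f]}: π^{-1}(V) = {e, f} ∈ τ ✓.
  V = {[d], [e=f]}: π^{-1}(V) = {d, e, f} ∈ τ ✓.
Open sets in the quotient: τ_Q = {{}, {[e=f]}, {[d], [e=f]}} (3 elements).


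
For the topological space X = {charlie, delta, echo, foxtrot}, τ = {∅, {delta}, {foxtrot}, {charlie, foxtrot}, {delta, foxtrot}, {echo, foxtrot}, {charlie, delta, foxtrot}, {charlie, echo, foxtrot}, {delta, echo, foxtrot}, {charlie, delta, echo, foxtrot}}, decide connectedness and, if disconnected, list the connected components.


(X, τ) is disconnected; components = [{delta}, {charlie, echo, foxtrot}].

Find clopen sets (U ∈ τ with X ∖ U ∈ τ):
  U = ∅, X ∖ U = {charlie, delta, echo, foxtrot} — both open, so U is clopen.
  U = {delta}, X ∖ U = {charlie, echo, foxtrot} — both open, so U is clopen.
  U = {charlie, echo, foxtrot}, X ∖ U = {delta} — both open, so U is clopen.
  U = {charlie, delta, echo, foxtrot}, X ∖ U = ∅ — both open, so U is clopen.
Nontrivial clopen(s) exist: e.g. {charlie, echo, foxtrot}. So (X, τ) is disconnected.
Compute connected components by grouping points that agree on all clopens:
  component: {delta}
  component: {charlie, echo, foxtrot}


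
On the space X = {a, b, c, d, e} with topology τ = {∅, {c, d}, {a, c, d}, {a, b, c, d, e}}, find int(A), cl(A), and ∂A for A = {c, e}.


int(A) = ∅, cl(A) = {a, b, c, d, e}, ∂A = {a, b, c, d, e}.

Closed sets in (X, τ) are complements of opens:
  closed(X, τ) = {∅, {b, e}, {a, b, e}, {a, b, c, d, e}}.
int(A) = ⋃ {U ∈ τ : U ⊆ A}. Opens contained in A: ∅.
Taking the union of these: int(A) = ∅.
cl(A) = ⋂ {C closed : A ⊆ C}. Closed sets containing A: {a, b, c, d, e}.
Intersecting these: cl(A) = {a, b, c, d, e}.
∂A = cl(A) ∖ int(A) = {a, b, c, d, e} ∖ ∅ = {a, b, c, d, e}.


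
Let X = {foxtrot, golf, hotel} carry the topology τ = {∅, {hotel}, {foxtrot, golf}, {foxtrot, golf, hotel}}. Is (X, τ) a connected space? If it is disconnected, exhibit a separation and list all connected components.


(X, τ) is disconnected; components = [{hotel}, {foxtrot, golf}].

Find clopen sets (U ∈ τ with X ∖ U ∈ τ):
  U = ∅, X ∖ U = {foxtrot, golf, hotel} — both open, so U is clopen.
  U = {hotel}, X ∖ U = {foxtrot, golf} — both open, so U is clopen.
  U = {foxtrot, golf}, X ∖ U = {hotel} — both open, so U is clopen.
  U = {foxtrot, golf, hotel}, X ∖ U = ∅ — both open, so U is clopen.
Nontrivial clopen(s) exist: e.g. {foxtrot, golf}. So (X, τ) is disconnected.
Compute connected components by grouping points that agree on all clopens:
  component: {hotel}
  component: {foxtrot, golf}


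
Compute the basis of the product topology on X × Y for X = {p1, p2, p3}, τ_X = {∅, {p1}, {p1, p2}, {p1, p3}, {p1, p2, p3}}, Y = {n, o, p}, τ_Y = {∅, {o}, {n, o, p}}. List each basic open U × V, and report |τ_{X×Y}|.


Basis B = {∅ × ∅, {p1} × {o}, {p1, p2} × {o}, {p1, p3} × {o}, {p1} × {n, o, p}, {p1, p2, p3} × {o}, {p1, p2} × {n, o, p}, {p1, p3} × {n, o, p}, {p1, p2, p3} × {n, o, p}}; |τ_{X×Y}| = 14.

Enumerate products U × V with U ∈ τ_X, V ∈ τ_Y (deduplicated):
  ∅ × ∅ = {} (∅)
  {p1} × {o} = {(p1,o)}
  {p1, p2} × {o} = {(p1,o), (p2,o)}
  {p1, p3} × {o} = {(p1,o), (p3,o)}
  {p1} × {n, o, p} = {(p1,n), (p1,o), (p1,p)}
  {p1, p2, p3} × {o} = {(p1,o), (p2,o), (p3,o)}
  {p1, p2} × {n, o, p} = {(p1,n), (p1,o), (p1,p), (p2,n), (p2,o), (p2,p)}
  {p1, p3} × {n, o, p} = {(p1,n), (p1,o), (p1,p), (p3,n), (p3,o), (p3,p)}
  {p1, p2, p3} × {n, o, p} = {(p1,n), (p1,o), (p1,p), (p2,n), (p2,o), (p2,p), (p3,n), (p3,o), (p3,p)}
These 9 distinct sets form the basis B.
Close under arbitrary unions to get τ_{X×Y}; counting gives |τ_{X×Y}| = 14.


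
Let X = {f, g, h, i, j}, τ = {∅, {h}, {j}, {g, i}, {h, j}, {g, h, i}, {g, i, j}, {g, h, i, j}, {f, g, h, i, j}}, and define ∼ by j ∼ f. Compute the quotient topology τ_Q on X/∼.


X/∼ = {[f=j], [g], [h], [i]}; |τ_Q| = 5.

Equivalence classes: [f=j], [g], [h], [i].
Quotient map π: X → X/∼ sends f ↦ [f=j], g ↦ [g], h ↦ [h], i ↦ [i], j ↦ [f=j].
For each subset V ⊆ X/∼, compute π^{-1}(V) ⊆ X and check whether π^{-1}(V) ∈ τ. V is open in τ_Q iff π^{-1}(V) ∈ τ.
  V = {}: π^{-1}(V) = ∅ ∈ τ ✓.
  V = {[f=j]}: π^{-1}(V) = {f, j} ∉ τ ✗.
  V = {[g]}: π^{-1}(V) = {g} ∉ τ ✗.
  V = {[f=j], [g]}: π^{-1}(V) = {f, g, j} ∉ τ ✗.
  V = {[h]}: π^{-1}(V) = {h} ∈ τ ✓.
  V = {[f=j], [h]}: π^{-1}(V) = {f, h, j} ∉ τ ✗.
  V = {[g], [h]}: π^{-1}(V) = {g, h} ∉ τ ✗.
  V = {[f=j], [g], [h]}: π^{-1}(V) = {f, g, h, j} ∉ τ ✗.
  V = {[i]}: π^{-1}(V) = {i} ∉ τ ✗.
  V = {[f=j], [i]}: π^{-1}(V) = {f, i, j} ∉ τ ✗.
  V = {[g], [i]}: π^{-1}(V) = {g, i} ∈ τ ✓.
  V = {[f=j], [g], [i]}: π^{-1}(V) = {f, g, i, j} ∉ τ ✗.
  V = {[h], [i]}: π^{-1}(V) = {h, i} ∉ τ ✗.
  V = {[f=j], [h], [i]}: π^{-1}(V) = {f, h, i, j} ∉ τ ✗.
  V = {[g], [h], [i]}: π^{-1}(V) = {g, h, i} ∈ τ ✓.
  V = {[f=j], [g], [h], [i]}: π^{-1}(V) = {f, g, h, i, j} ∈ τ ✓.
Open sets in the quotient: τ_Q = {{}, {[h]}, {[g], [i]}, {[g], [h], [i]}, {[f=j], [g], [h], [i]}} (5 elements).
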